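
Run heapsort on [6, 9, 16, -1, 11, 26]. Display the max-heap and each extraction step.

Build heap: [26, 11, 16, -1, 9, 6]
Extract 26: [16, 11, 6, -1, 9, 26]
Extract 16: [11, 9, 6, -1, 16, 26]
Extract 11: [9, -1, 6, 11, 16, 26]
Extract 9: [6, -1, 9, 11, 16, 26]
Extract 6: [-1, 6, 9, 11, 16, 26]


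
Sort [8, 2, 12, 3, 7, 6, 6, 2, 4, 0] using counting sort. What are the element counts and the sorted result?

Count array: [1, 0, 2, 1, 1, 0, 2, 1, 1, 0, 0, 0, 1]
(count[i] = number of elements equal to i)
Cumulative count: [1, 1, 3, 4, 5, 5, 7, 8, 9, 9, 9, 9, 10]
Sorted: [0, 2, 2, 3, 4, 6, 6, 7, 8, 12]


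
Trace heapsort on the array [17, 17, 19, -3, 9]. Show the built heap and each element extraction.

Build heap: [19, 17, 17, -3, 9]
Extract 19: [17, 9, 17, -3, 19]
Extract 17: [17, 9, -3, 17, 19]
Extract 17: [9, -3, 17, 17, 19]
Extract 9: [-3, 9, 17, 17, 19]


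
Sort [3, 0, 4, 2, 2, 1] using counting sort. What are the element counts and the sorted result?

Count array: [1, 1, 2, 1, 1]
(count[i] = number of elements equal to i)
Cumulative count: [1, 2, 4, 5, 6]
Sorted: [0, 1, 2, 2, 3, 4]


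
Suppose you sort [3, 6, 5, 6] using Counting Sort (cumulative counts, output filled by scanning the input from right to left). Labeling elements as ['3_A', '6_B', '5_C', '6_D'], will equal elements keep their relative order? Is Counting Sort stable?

Trace Counting Sort on the labeled array (the key is the number; the letter only tracks identity):
  Counts for values 0..6: [0, 0, 0, 1, 0, 1, 2]
  Cumulative counts: [0, 0, 0, 1, 1, 2, 4]
  Scan right to left: place 6_D at output index 3
  Scan right to left: place 5_C at output index 1
  Scan right to left: place 6_B at output index 2
  Scan right to left: place 3_A at output index 0
  Output: [3_A, 5_C, 6_B, 6_D]
Equal keys:
  value 6: originally 6_B, 6_D; after sorting 6_B, 6_D -> order preserved
All equal keys kept their original relative order. Counting Sort is stable: scanning the input right to left with decreasing cumulative counts places later duplicates at later output positions.
Answer: Stable


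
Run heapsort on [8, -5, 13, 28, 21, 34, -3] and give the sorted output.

Build heap: [34, 28, 13, -5, 21, 8, -3]
Extract 34: [28, 21, 13, -5, -3, 8, 34]
Extract 28: [21, 8, 13, -5, -3, 28, 34]
Extract 21: [13, 8, -3, -5, 21, 28, 34]
Extract 13: [8, -5, -3, 13, 21, 28, 34]
Extract 8: [-3, -5, 8, 13, 21, 28, 34]
Extract -3: [-5, -3, 8, 13, 21, 28, 34]


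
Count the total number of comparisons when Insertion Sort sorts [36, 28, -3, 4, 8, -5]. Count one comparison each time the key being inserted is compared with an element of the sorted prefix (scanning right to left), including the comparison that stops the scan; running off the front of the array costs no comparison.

Insert 28: 36 > 28 (shift), reached front = 1 comparison(s) -> [28, 36, -3, 4, 8, -5]
Insert -3: 36 > -3 (shift), 28 > -3 (shift), reached front = 2 comparison(s) -> [-3, 28, 36, 4, 8, -5]
Insert 4: 36 > 4 (shift), 28 > 4 (shift), -3 <= 4 (stop) = 3 comparison(s) -> [-3, 4, 28, 36, 8, -5]
Insert 8: 36 > 8 (shift), 28 > 8 (shift), 4 <= 8 (stop) = 3 comparison(s) -> [-3, 4, 8, 28, 36, -5]
Insert -5: 36 > -5 (shift), 28 > -5 (shift), 8 > -5 (shift), 4 > -5 (shift), -3 > -5 (shift), reached front = 5 comparison(s) -> [-5, -3, 4, 8, 28, 36]
Total comparisons: 1 + 2 + 3 + 3 + 5 = 14


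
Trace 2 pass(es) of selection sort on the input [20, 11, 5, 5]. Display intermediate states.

Pass 1: Select minimum 5 at index 2, swap -> [5, 11, 20, 5]
Pass 2: Select minimum 5 at index 3, swap -> [5, 5, 20, 11]


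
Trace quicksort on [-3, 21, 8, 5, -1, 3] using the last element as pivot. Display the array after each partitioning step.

Partition 1: pivot=3 at index 2 -> [-3, -1, 3, 5, 21, 8]
Partition 2: pivot=-1 at index 1 -> [-3, -1, 3, 5, 21, 8]
Partition 3: pivot=8 at index 4 -> [-3, -1, 3, 5, 8, 21]


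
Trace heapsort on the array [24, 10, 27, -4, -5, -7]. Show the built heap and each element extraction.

Build heap: [27, 10, 24, -4, -5, -7]
Extract 27: [24, 10, -7, -4, -5, 27]
Extract 24: [10, -4, -7, -5, 24, 27]
Extract 10: [-4, -5, -7, 10, 24, 27]
Extract -4: [-5, -7, -4, 10, 24, 27]
Extract -5: [-7, -5, -4, 10, 24, 27]


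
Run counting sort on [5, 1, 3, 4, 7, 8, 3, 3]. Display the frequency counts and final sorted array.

Count array: [0, 1, 0, 3, 1, 1, 0, 1, 1]
(count[i] = number of elements equal to i)
Cumulative count: [0, 1, 1, 4, 5, 6, 6, 7, 8]
Sorted: [1, 3, 3, 3, 4, 5, 7, 8]


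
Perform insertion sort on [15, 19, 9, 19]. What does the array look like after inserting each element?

First element 15 is already 'sorted'
Insert 19: shifted 0 elements -> [15, 19, 9, 19]
Insert 9: shifted 2 elements -> [9, 15, 19, 19]
Insert 19: shifted 0 elements -> [9, 15, 19, 19]


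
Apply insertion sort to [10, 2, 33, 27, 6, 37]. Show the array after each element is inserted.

First element 10 is already 'sorted'
Insert 2: shifted 1 elements -> [2, 10, 33, 27, 6, 37]
Insert 33: shifted 0 elements -> [2, 10, 33, 27, 6, 37]
Insert 27: shifted 1 elements -> [2, 10, 27, 33, 6, 37]
Insert 6: shifted 3 elements -> [2, 6, 10, 27, 33, 37]
Insert 37: shifted 0 elements -> [2, 6, 10, 27, 33, 37]


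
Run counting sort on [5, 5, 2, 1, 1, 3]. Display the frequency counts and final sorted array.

Count array: [0, 2, 1, 1, 0, 2]
(count[i] = number of elements equal to i)
Cumulative count: [0, 2, 3, 4, 4, 6]
Sorted: [1, 1, 2, 3, 5, 5]


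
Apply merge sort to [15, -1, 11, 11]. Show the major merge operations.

Divide and conquer:
  Merge [15] + [-1] -> [-1, 15]
  Merge [11] + [11] -> [11, 11]
  Merge [-1, 15] + [11, 11] -> [-1, 11, 11, 15]


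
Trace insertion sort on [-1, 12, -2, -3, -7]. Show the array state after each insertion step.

First element -1 is already 'sorted'
Insert 12: shifted 0 elements -> [-1, 12, -2, -3, -7]
Insert -2: shifted 2 elements -> [-2, -1, 12, -3, -7]
Insert -3: shifted 3 elements -> [-3, -2, -1, 12, -7]
Insert -7: shifted 4 elements -> [-7, -3, -2, -1, 12]


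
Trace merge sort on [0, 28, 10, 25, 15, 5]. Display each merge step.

Divide and conquer:
  Merge [28] + [10] -> [10, 28]
  Merge [0] + [10, 28] -> [0, 10, 28]
  Merge [15] + [5] -> [5, 15]
  Merge [25] + [5, 15] -> [5, 15, 25]
  Merge [0, 10, 28] + [5, 15, 25] -> [0, 5, 10, 15, 25, 28]


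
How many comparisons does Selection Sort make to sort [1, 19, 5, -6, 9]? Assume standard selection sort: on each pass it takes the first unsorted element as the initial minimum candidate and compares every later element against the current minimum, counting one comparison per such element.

Pass 1: scan indices 1..4 for the minimum = 4 comparison(s); min is -6, place at index 0 -> [-6, 19, 5, 1, 9]
Pass 2: scan indices 2..4 for the minimum = 3 comparison(s); min is 1, place at index 1 -> [-6, 1, 5, 19, 9]
Pass 3: scan indices 3..4 for the minimum = 2 comparison(s); min is 5, place at index 2 -> [-6, 1, 5, 19, 9]
Pass 4: scan indices 4..4 for the minimum = 1 comparison(s); min is 9, place at index 3 -> [-6, 1, 5, 9, 19]
Selection sort always scans the whole unsorted suffix, so the count is (n-1) + (n-2) + ... + 1 = n(n-1)/2 = 5*4/2 = 10 regardless of the input order.
Total comparisons: 4 + 3 + 2 + 1 = 10


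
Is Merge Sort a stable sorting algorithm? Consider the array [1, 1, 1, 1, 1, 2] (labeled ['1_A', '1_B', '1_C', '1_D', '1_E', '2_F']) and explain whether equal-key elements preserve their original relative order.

Trace Merge Sort on the labeled array (the key is the number; the letter only tracks identity):
  Merge [1_B] + [1_C] -> [1_B, 1_C]
  Merge [1_A] + [1_B, 1_C] -> [1_A, 1_B, 1_C]
  Merge [1_E] + [2_F] -> [1_E, 2_F]
  Merge [1_D] + [1_E, 2_F] -> [1_D, 1_E, 2_F]
  Merge [1_A, 1_B, 1_C] + [1_D, 1_E, 2_F] -> [1_A, 1_B, 1_C, 1_D, 1_E, 2_F]
Final order: [1_A, 1_B, 1_C, 1_D, 1_E, 2_F]
Equal keys:
  value 1: originally 1_A, 1_B, 1_C, 1_D, 1_E; after sorting 1_A, 1_B, 1_C, 1_D, 1_E -> order preserved
All equal keys kept their original relative order. Merge Sort is stable: when the heads of the two halves are equal the merge takes from the left half first.
Answer: Stable


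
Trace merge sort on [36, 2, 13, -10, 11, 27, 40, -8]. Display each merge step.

Divide and conquer:
  Merge [36] + [2] -> [2, 36]
  Merge [13] + [-10] -> [-10, 13]
  Merge [2, 36] + [-10, 13] -> [-10, 2, 13, 36]
  Merge [11] + [27] -> [11, 27]
  Merge [40] + [-8] -> [-8, 40]
  Merge [11, 27] + [-8, 40] -> [-8, 11, 27, 40]
  Merge [-10, 2, 13, 36] + [-8, 11, 27, 40] -> [-10, -8, 2, 11, 13, 27, 36, 40]


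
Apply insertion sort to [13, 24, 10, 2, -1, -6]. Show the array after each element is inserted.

First element 13 is already 'sorted'
Insert 24: shifted 0 elements -> [13, 24, 10, 2, -1, -6]
Insert 10: shifted 2 elements -> [10, 13, 24, 2, -1, -6]
Insert 2: shifted 3 elements -> [2, 10, 13, 24, -1, -6]
Insert -1: shifted 4 elements -> [-1, 2, 10, 13, 24, -6]
Insert -6: shifted 5 elements -> [-6, -1, 2, 10, 13, 24]


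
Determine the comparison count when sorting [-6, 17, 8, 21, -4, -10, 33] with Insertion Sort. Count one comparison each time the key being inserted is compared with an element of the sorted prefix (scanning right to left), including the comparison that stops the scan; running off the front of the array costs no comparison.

Insert 17: -6 <= 17 (stop) = 1 comparison(s) -> [-6, 17, 8, 21, -4, -10, 33]
Insert 8: 17 > 8 (shift), -6 <= 8 (stop) = 2 comparison(s) -> [-6, 8, 17, 21, -4, -10, 33]
Insert 21: 17 <= 21 (stop) = 1 comparison(s) -> [-6, 8, 17, 21, -4, -10, 33]
Insert -4: 21 > -4 (shift), 17 > -4 (shift), 8 > -4 (shift), -6 <= -4 (stop) = 4 comparison(s) -> [-6, -4, 8, 17, 21, -10, 33]
Insert -10: 21 > -10 (shift), 17 > -10 (shift), 8 > -10 (shift), -4 > -10 (shift), -6 > -10 (shift), reached front = 5 comparison(s) -> [-10, -6, -4, 8, 17, 21, 33]
Insert 33: 21 <= 33 (stop) = 1 comparison(s) -> [-10, -6, -4, 8, 17, 21, 33]
Total comparisons: 1 + 2 + 1 + 4 + 5 + 1 = 14


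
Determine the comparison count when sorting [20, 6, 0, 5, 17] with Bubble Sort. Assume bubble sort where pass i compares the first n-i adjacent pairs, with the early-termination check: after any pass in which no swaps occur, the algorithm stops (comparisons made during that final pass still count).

Pass 1: compare adjacent pairs (0,1)..(3,4) = 4 comparison(s), 4 swap(s) -> [6, 0, 5, 17, 20]
Pass 2: compare adjacent pairs (0,1)..(2,3) = 3 comparison(s), 2 swap(s) -> [0, 5, 6, 17, 20]
Pass 3: compare adjacent pairs (0,1)..(1,2) = 2 comparison(s), 0 swap(s) -> [0, 5, 6, 17, 20]
No swaps in this pass, so bubble sort stops here.
Total comparisons: 4 + 3 + 2 = 9


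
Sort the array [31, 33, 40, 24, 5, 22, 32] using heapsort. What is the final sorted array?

Build heap: [40, 33, 32, 24, 5, 22, 31]
Extract 40: [33, 31, 32, 24, 5, 22, 40]
Extract 33: [32, 31, 22, 24, 5, 33, 40]
Extract 32: [31, 24, 22, 5, 32, 33, 40]
Extract 31: [24, 5, 22, 31, 32, 33, 40]
Extract 24: [22, 5, 24, 31, 32, 33, 40]
Extract 22: [5, 22, 24, 31, 32, 33, 40]


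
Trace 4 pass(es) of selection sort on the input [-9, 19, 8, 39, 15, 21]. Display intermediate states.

Pass 1: Select minimum -9 at index 0, swap -> [-9, 19, 8, 39, 15, 21]
Pass 2: Select minimum 8 at index 2, swap -> [-9, 8, 19, 39, 15, 21]
Pass 3: Select minimum 15 at index 4, swap -> [-9, 8, 15, 39, 19, 21]
Pass 4: Select minimum 19 at index 4, swap -> [-9, 8, 15, 19, 39, 21]


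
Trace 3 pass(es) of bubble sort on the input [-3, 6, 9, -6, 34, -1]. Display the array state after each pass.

After pass 1: [-3, 6, -6, 9, -1, 34] (2 swaps)
After pass 2: [-3, -6, 6, -1, 9, 34] (2 swaps)
After pass 3: [-6, -3, -1, 6, 9, 34] (2 swaps)
Total swaps: 6


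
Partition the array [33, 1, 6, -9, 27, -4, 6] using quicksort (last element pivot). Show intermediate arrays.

Partition 1: pivot=6 at index 4 -> [1, 6, -9, -4, 6, 33, 27]
Partition 2: pivot=-4 at index 1 -> [-9, -4, 1, 6, 6, 33, 27]
Partition 3: pivot=6 at index 3 -> [-9, -4, 1, 6, 6, 33, 27]
Partition 4: pivot=27 at index 5 -> [-9, -4, 1, 6, 6, 27, 33]


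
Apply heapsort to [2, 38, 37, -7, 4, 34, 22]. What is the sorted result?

Build heap: [38, 4, 37, -7, 2, 34, 22]
Extract 38: [37, 4, 34, -7, 2, 22, 38]
Extract 37: [34, 4, 22, -7, 2, 37, 38]
Extract 34: [22, 4, 2, -7, 34, 37, 38]
Extract 22: [4, -7, 2, 22, 34, 37, 38]
Extract 4: [2, -7, 4, 22, 34, 37, 38]
Extract 2: [-7, 2, 4, 22, 34, 37, 38]


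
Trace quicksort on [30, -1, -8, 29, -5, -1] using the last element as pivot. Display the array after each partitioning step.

Partition 1: pivot=-1 at index 3 -> [-1, -8, -5, -1, 30, 29]
Partition 2: pivot=-5 at index 1 -> [-8, -5, -1, -1, 30, 29]
Partition 3: pivot=29 at index 4 -> [-8, -5, -1, -1, 29, 30]


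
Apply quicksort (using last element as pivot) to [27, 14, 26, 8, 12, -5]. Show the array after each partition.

Partition 1: pivot=-5 at index 0 -> [-5, 14, 26, 8, 12, 27]
Partition 2: pivot=27 at index 5 -> [-5, 14, 26, 8, 12, 27]
Partition 3: pivot=12 at index 2 -> [-5, 8, 12, 14, 26, 27]
Partition 4: pivot=26 at index 4 -> [-5, 8, 12, 14, 26, 27]


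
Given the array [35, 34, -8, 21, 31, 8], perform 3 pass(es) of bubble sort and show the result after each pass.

After pass 1: [34, -8, 21, 31, 8, 35] (5 swaps)
After pass 2: [-8, 21, 31, 8, 34, 35] (4 swaps)
After pass 3: [-8, 21, 8, 31, 34, 35] (1 swaps)
Total swaps: 10


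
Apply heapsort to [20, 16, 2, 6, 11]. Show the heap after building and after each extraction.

Build heap: [20, 16, 2, 6, 11]
Extract 20: [16, 11, 2, 6, 20]
Extract 16: [11, 6, 2, 16, 20]
Extract 11: [6, 2, 11, 16, 20]
Extract 6: [2, 6, 11, 16, 20]


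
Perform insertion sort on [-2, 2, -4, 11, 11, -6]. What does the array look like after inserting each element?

First element -2 is already 'sorted'
Insert 2: shifted 0 elements -> [-2, 2, -4, 11, 11, -6]
Insert -4: shifted 2 elements -> [-4, -2, 2, 11, 11, -6]
Insert 11: shifted 0 elements -> [-4, -2, 2, 11, 11, -6]
Insert 11: shifted 0 elements -> [-4, -2, 2, 11, 11, -6]
Insert -6: shifted 5 elements -> [-6, -4, -2, 2, 11, 11]


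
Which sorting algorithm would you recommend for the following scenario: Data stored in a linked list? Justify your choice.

Best choice: Merge sort
Reason: Merge sort doesn't require random access; can be done in O(1) extra space for linked lists


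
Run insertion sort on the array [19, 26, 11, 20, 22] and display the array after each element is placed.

First element 19 is already 'sorted'
Insert 26: shifted 0 elements -> [19, 26, 11, 20, 22]
Insert 11: shifted 2 elements -> [11, 19, 26, 20, 22]
Insert 20: shifted 1 elements -> [11, 19, 20, 26, 22]
Insert 22: shifted 1 elements -> [11, 19, 20, 22, 26]


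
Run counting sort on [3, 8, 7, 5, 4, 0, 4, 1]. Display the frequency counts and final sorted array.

Count array: [1, 1, 0, 1, 2, 1, 0, 1, 1]
(count[i] = number of elements equal to i)
Cumulative count: [1, 2, 2, 3, 5, 6, 6, 7, 8]
Sorted: [0, 1, 3, 4, 4, 5, 7, 8]


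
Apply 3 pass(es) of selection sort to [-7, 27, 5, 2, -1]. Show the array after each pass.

Pass 1: Select minimum -7 at index 0, swap -> [-7, 27, 5, 2, -1]
Pass 2: Select minimum -1 at index 4, swap -> [-7, -1, 5, 2, 27]
Pass 3: Select minimum 2 at index 3, swap -> [-7, -1, 2, 5, 27]


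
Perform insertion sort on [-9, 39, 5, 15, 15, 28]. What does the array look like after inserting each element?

First element -9 is already 'sorted'
Insert 39: shifted 0 elements -> [-9, 39, 5, 15, 15, 28]
Insert 5: shifted 1 elements -> [-9, 5, 39, 15, 15, 28]
Insert 15: shifted 1 elements -> [-9, 5, 15, 39, 15, 28]
Insert 15: shifted 1 elements -> [-9, 5, 15, 15, 39, 28]
Insert 28: shifted 1 elements -> [-9, 5, 15, 15, 28, 39]


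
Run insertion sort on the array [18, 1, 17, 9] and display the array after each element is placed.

First element 18 is already 'sorted'
Insert 1: shifted 1 elements -> [1, 18, 17, 9]
Insert 17: shifted 1 elements -> [1, 17, 18, 9]
Insert 9: shifted 2 elements -> [1, 9, 17, 18]


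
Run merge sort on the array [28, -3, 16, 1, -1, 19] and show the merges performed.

Divide and conquer:
  Merge [-3] + [16] -> [-3, 16]
  Merge [28] + [-3, 16] -> [-3, 16, 28]
  Merge [-1] + [19] -> [-1, 19]
  Merge [1] + [-1, 19] -> [-1, 1, 19]
  Merge [-3, 16, 28] + [-1, 1, 19] -> [-3, -1, 1, 16, 19, 28]


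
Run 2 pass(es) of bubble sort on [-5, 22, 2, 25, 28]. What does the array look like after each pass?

After pass 1: [-5, 2, 22, 25, 28] (1 swaps)
After pass 2: [-5, 2, 22, 25, 28] (0 swaps)
Total swaps: 1


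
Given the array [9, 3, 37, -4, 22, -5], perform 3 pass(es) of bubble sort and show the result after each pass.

After pass 1: [3, 9, -4, 22, -5, 37] (4 swaps)
After pass 2: [3, -4, 9, -5, 22, 37] (2 swaps)
After pass 3: [-4, 3, -5, 9, 22, 37] (2 swaps)
Total swaps: 8


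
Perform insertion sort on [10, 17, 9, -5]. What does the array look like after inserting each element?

First element 10 is already 'sorted'
Insert 17: shifted 0 elements -> [10, 17, 9, -5]
Insert 9: shifted 2 elements -> [9, 10, 17, -5]
Insert -5: shifted 3 elements -> [-5, 9, 10, 17]


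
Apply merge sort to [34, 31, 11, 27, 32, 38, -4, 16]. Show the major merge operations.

Divide and conquer:
  Merge [34] + [31] -> [31, 34]
  Merge [11] + [27] -> [11, 27]
  Merge [31, 34] + [11, 27] -> [11, 27, 31, 34]
  Merge [32] + [38] -> [32, 38]
  Merge [-4] + [16] -> [-4, 16]
  Merge [32, 38] + [-4, 16] -> [-4, 16, 32, 38]
  Merge [11, 27, 31, 34] + [-4, 16, 32, 38] -> [-4, 11, 16, 27, 31, 32, 34, 38]


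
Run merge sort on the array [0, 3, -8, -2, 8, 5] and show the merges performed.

Divide and conquer:
  Merge [3] + [-8] -> [-8, 3]
  Merge [0] + [-8, 3] -> [-8, 0, 3]
  Merge [8] + [5] -> [5, 8]
  Merge [-2] + [5, 8] -> [-2, 5, 8]
  Merge [-8, 0, 3] + [-2, 5, 8] -> [-8, -2, 0, 3, 5, 8]


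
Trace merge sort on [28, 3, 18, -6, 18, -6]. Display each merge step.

Divide and conquer:
  Merge [3] + [18] -> [3, 18]
  Merge [28] + [3, 18] -> [3, 18, 28]
  Merge [18] + [-6] -> [-6, 18]
  Merge [-6] + [-6, 18] -> [-6, -6, 18]
  Merge [3, 18, 28] + [-6, -6, 18] -> [-6, -6, 3, 18, 18, 28]


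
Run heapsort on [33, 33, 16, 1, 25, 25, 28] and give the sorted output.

Build heap: [33, 33, 28, 1, 25, 25, 16]
Extract 33: [33, 25, 28, 1, 16, 25, 33]
Extract 33: [28, 25, 25, 1, 16, 33, 33]
Extract 28: [25, 16, 25, 1, 28, 33, 33]
Extract 25: [25, 16, 1, 25, 28, 33, 33]
Extract 25: [16, 1, 25, 25, 28, 33, 33]
Extract 16: [1, 16, 25, 25, 28, 33, 33]


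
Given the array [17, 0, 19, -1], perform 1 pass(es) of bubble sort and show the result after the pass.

After pass 1: [0, 17, -1, 19] (2 swaps)
Total swaps: 2


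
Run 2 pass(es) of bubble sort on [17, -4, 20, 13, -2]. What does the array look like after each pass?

After pass 1: [-4, 17, 13, -2, 20] (3 swaps)
After pass 2: [-4, 13, -2, 17, 20] (2 swaps)
Total swaps: 5


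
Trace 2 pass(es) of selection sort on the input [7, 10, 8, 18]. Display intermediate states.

Pass 1: Select minimum 7 at index 0, swap -> [7, 10, 8, 18]
Pass 2: Select minimum 8 at index 2, swap -> [7, 8, 10, 18]


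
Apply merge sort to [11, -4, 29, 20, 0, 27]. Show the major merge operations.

Divide and conquer:
  Merge [-4] + [29] -> [-4, 29]
  Merge [11] + [-4, 29] -> [-4, 11, 29]
  Merge [0] + [27] -> [0, 27]
  Merge [20] + [0, 27] -> [0, 20, 27]
  Merge [-4, 11, 29] + [0, 20, 27] -> [-4, 0, 11, 20, 27, 29]


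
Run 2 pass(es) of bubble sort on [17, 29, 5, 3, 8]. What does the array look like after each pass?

After pass 1: [17, 5, 3, 8, 29] (3 swaps)
After pass 2: [5, 3, 8, 17, 29] (3 swaps)
Total swaps: 6


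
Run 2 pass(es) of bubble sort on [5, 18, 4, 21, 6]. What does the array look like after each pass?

After pass 1: [5, 4, 18, 6, 21] (2 swaps)
After pass 2: [4, 5, 6, 18, 21] (2 swaps)
Total swaps: 4


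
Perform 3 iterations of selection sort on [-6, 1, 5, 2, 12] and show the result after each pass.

Pass 1: Select minimum -6 at index 0, swap -> [-6, 1, 5, 2, 12]
Pass 2: Select minimum 1 at index 1, swap -> [-6, 1, 5, 2, 12]
Pass 3: Select minimum 2 at index 3, swap -> [-6, 1, 2, 5, 12]


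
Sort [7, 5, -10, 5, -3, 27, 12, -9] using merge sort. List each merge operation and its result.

Divide and conquer:
  Merge [7] + [5] -> [5, 7]
  Merge [-10] + [5] -> [-10, 5]
  Merge [5, 7] + [-10, 5] -> [-10, 5, 5, 7]
  Merge [-3] + [27] -> [-3, 27]
  Merge [12] + [-9] -> [-9, 12]
  Merge [-3, 27] + [-9, 12] -> [-9, -3, 12, 27]
  Merge [-10, 5, 5, 7] + [-9, -3, 12, 27] -> [-10, -9, -3, 5, 5, 7, 12, 27]


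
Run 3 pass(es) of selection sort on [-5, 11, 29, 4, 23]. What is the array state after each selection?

Pass 1: Select minimum -5 at index 0, swap -> [-5, 11, 29, 4, 23]
Pass 2: Select minimum 4 at index 3, swap -> [-5, 4, 29, 11, 23]
Pass 3: Select minimum 11 at index 3, swap -> [-5, 4, 11, 29, 23]


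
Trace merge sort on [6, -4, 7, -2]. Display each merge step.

Divide and conquer:
  Merge [6] + [-4] -> [-4, 6]
  Merge [7] + [-2] -> [-2, 7]
  Merge [-4, 6] + [-2, 7] -> [-4, -2, 6, 7]


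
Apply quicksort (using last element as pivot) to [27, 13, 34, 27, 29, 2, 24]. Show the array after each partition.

Partition 1: pivot=24 at index 2 -> [13, 2, 24, 27, 29, 27, 34]
Partition 2: pivot=2 at index 0 -> [2, 13, 24, 27, 29, 27, 34]
Partition 3: pivot=34 at index 6 -> [2, 13, 24, 27, 29, 27, 34]
Partition 4: pivot=27 at index 4 -> [2, 13, 24, 27, 27, 29, 34]


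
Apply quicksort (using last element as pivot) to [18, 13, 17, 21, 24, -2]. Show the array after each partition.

Partition 1: pivot=-2 at index 0 -> [-2, 13, 17, 21, 24, 18]
Partition 2: pivot=18 at index 3 -> [-2, 13, 17, 18, 24, 21]
Partition 3: pivot=17 at index 2 -> [-2, 13, 17, 18, 24, 21]
Partition 4: pivot=21 at index 4 -> [-2, 13, 17, 18, 21, 24]


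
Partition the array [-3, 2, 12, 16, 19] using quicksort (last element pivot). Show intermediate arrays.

Partition 1: pivot=19 at index 4 -> [-3, 2, 12, 16, 19]
Partition 2: pivot=16 at index 3 -> [-3, 2, 12, 16, 19]
Partition 3: pivot=12 at index 2 -> [-3, 2, 12, 16, 19]
Partition 4: pivot=2 at index 1 -> [-3, 2, 12, 16, 19]


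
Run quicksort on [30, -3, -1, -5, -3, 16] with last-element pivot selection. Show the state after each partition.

Partition 1: pivot=16 at index 4 -> [-3, -1, -5, -3, 16, 30]
Partition 2: pivot=-3 at index 2 -> [-3, -5, -3, -1, 16, 30]
Partition 3: pivot=-5 at index 0 -> [-5, -3, -3, -1, 16, 30]


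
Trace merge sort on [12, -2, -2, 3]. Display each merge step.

Divide and conquer:
  Merge [12] + [-2] -> [-2, 12]
  Merge [-2] + [3] -> [-2, 3]
  Merge [-2, 12] + [-2, 3] -> [-2, -2, 3, 12]


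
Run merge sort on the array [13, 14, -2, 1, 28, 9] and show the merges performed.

Divide and conquer:
  Merge [14] + [-2] -> [-2, 14]
  Merge [13] + [-2, 14] -> [-2, 13, 14]
  Merge [28] + [9] -> [9, 28]
  Merge [1] + [9, 28] -> [1, 9, 28]
  Merge [-2, 13, 14] + [1, 9, 28] -> [-2, 1, 9, 13, 14, 28]


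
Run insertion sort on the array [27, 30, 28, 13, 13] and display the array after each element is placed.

First element 27 is already 'sorted'
Insert 30: shifted 0 elements -> [27, 30, 28, 13, 13]
Insert 28: shifted 1 elements -> [27, 28, 30, 13, 13]
Insert 13: shifted 3 elements -> [13, 27, 28, 30, 13]
Insert 13: shifted 3 elements -> [13, 13, 27, 28, 30]


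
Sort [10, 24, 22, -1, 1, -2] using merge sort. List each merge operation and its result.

Divide and conquer:
  Merge [24] + [22] -> [22, 24]
  Merge [10] + [22, 24] -> [10, 22, 24]
  Merge [1] + [-2] -> [-2, 1]
  Merge [-1] + [-2, 1] -> [-2, -1, 1]
  Merge [10, 22, 24] + [-2, -1, 1] -> [-2, -1, 1, 10, 22, 24]


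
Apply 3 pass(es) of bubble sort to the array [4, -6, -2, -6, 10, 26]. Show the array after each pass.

After pass 1: [-6, -2, -6, 4, 10, 26] (3 swaps)
After pass 2: [-6, -6, -2, 4, 10, 26] (1 swaps)
After pass 3: [-6, -6, -2, 4, 10, 26] (0 swaps)
Total swaps: 4


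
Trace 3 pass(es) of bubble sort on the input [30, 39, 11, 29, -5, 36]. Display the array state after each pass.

After pass 1: [30, 11, 29, -5, 36, 39] (4 swaps)
After pass 2: [11, 29, -5, 30, 36, 39] (3 swaps)
After pass 3: [11, -5, 29, 30, 36, 39] (1 swaps)
Total swaps: 8


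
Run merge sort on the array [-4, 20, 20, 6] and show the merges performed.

Divide and conquer:
  Merge [-4] + [20] -> [-4, 20]
  Merge [20] + [6] -> [6, 20]
  Merge [-4, 20] + [6, 20] -> [-4, 6, 20, 20]


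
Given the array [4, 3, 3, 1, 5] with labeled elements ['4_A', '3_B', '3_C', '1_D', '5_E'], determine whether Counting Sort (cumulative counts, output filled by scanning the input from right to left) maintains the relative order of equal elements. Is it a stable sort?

Trace Counting Sort on the labeled array (the key is the number; the letter only tracks identity):
  Counts for values 0..5: [0, 1, 0, 2, 1, 1]
  Cumulative counts: [0, 1, 1, 3, 4, 5]
  Scan right to left: place 5_E at output index 4
  Scan right to left: place 1_D at output index 0
  Scan right to left: place 3_C at output index 2
  Scan right to left: place 3_B at output index 1
  Scan right to left: place 4_A at output index 3
  Output: [1_D, 3_B, 3_C, 4_A, 5_E]
Equal keys:
  value 3: originally 3_B, 3_C; after sorting 3_B, 3_C -> order preserved
All equal keys kept their original relative order. Counting Sort is stable: scanning the input right to left with decreasing cumulative counts places later duplicates at later output positions.
Answer: Stable


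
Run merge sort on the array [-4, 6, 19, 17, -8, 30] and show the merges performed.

Divide and conquer:
  Merge [6] + [19] -> [6, 19]
  Merge [-4] + [6, 19] -> [-4, 6, 19]
  Merge [-8] + [30] -> [-8, 30]
  Merge [17] + [-8, 30] -> [-8, 17, 30]
  Merge [-4, 6, 19] + [-8, 17, 30] -> [-8, -4, 6, 17, 19, 30]


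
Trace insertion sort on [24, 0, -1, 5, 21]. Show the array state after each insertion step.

First element 24 is already 'sorted'
Insert 0: shifted 1 elements -> [0, 24, -1, 5, 21]
Insert -1: shifted 2 elements -> [-1, 0, 24, 5, 21]
Insert 5: shifted 1 elements -> [-1, 0, 5, 24, 21]
Insert 21: shifted 1 elements -> [-1, 0, 5, 21, 24]


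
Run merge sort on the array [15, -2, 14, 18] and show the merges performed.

Divide and conquer:
  Merge [15] + [-2] -> [-2, 15]
  Merge [14] + [18] -> [14, 18]
  Merge [-2, 15] + [14, 18] -> [-2, 14, 15, 18]


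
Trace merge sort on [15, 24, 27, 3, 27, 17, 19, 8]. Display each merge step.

Divide and conquer:
  Merge [15] + [24] -> [15, 24]
  Merge [27] + [3] -> [3, 27]
  Merge [15, 24] + [3, 27] -> [3, 15, 24, 27]
  Merge [27] + [17] -> [17, 27]
  Merge [19] + [8] -> [8, 19]
  Merge [17, 27] + [8, 19] -> [8, 17, 19, 27]
  Merge [3, 15, 24, 27] + [8, 17, 19, 27] -> [3, 8, 15, 17, 19, 24, 27, 27]


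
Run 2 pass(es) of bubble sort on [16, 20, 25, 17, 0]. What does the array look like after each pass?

After pass 1: [16, 20, 17, 0, 25] (2 swaps)
After pass 2: [16, 17, 0, 20, 25] (2 swaps)
Total swaps: 4


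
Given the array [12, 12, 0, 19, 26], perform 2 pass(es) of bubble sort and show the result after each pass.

After pass 1: [12, 0, 12, 19, 26] (1 swaps)
After pass 2: [0, 12, 12, 19, 26] (1 swaps)
Total swaps: 2


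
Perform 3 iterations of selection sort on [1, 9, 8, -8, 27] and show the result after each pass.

Pass 1: Select minimum -8 at index 3, swap -> [-8, 9, 8, 1, 27]
Pass 2: Select minimum 1 at index 3, swap -> [-8, 1, 8, 9, 27]
Pass 3: Select minimum 8 at index 2, swap -> [-8, 1, 8, 9, 27]


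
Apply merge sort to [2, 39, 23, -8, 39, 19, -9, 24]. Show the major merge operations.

Divide and conquer:
  Merge [2] + [39] -> [2, 39]
  Merge [23] + [-8] -> [-8, 23]
  Merge [2, 39] + [-8, 23] -> [-8, 2, 23, 39]
  Merge [39] + [19] -> [19, 39]
  Merge [-9] + [24] -> [-9, 24]
  Merge [19, 39] + [-9, 24] -> [-9, 19, 24, 39]
  Merge [-8, 2, 23, 39] + [-9, 19, 24, 39] -> [-9, -8, 2, 19, 23, 24, 39, 39]


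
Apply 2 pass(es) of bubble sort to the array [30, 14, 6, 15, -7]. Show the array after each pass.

After pass 1: [14, 6, 15, -7, 30] (4 swaps)
After pass 2: [6, 14, -7, 15, 30] (2 swaps)
Total swaps: 6


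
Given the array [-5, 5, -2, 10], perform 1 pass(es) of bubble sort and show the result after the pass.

After pass 1: [-5, -2, 5, 10] (1 swaps)
Total swaps: 1


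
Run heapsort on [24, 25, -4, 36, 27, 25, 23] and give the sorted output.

Build heap: [36, 27, 25, 25, 24, -4, 23]
Extract 36: [27, 25, 25, 23, 24, -4, 36]
Extract 27: [25, 24, 25, 23, -4, 27, 36]
Extract 25: [25, 24, -4, 23, 25, 27, 36]
Extract 25: [24, 23, -4, 25, 25, 27, 36]
Extract 24: [23, -4, 24, 25, 25, 27, 36]
Extract 23: [-4, 23, 24, 25, 25, 27, 36]


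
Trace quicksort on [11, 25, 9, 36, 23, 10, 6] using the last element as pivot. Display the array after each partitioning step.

Partition 1: pivot=6 at index 0 -> [6, 25, 9, 36, 23, 10, 11]
Partition 2: pivot=11 at index 3 -> [6, 9, 10, 11, 23, 25, 36]
Partition 3: pivot=10 at index 2 -> [6, 9, 10, 11, 23, 25, 36]
Partition 4: pivot=36 at index 6 -> [6, 9, 10, 11, 23, 25, 36]
Partition 5: pivot=25 at index 5 -> [6, 9, 10, 11, 23, 25, 36]


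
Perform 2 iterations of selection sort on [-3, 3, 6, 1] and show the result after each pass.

Pass 1: Select minimum -3 at index 0, swap -> [-3, 3, 6, 1]
Pass 2: Select minimum 1 at index 3, swap -> [-3, 1, 6, 3]


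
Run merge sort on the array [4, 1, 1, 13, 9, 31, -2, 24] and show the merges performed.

Divide and conquer:
  Merge [4] + [1] -> [1, 4]
  Merge [1] + [13] -> [1, 13]
  Merge [1, 4] + [1, 13] -> [1, 1, 4, 13]
  Merge [9] + [31] -> [9, 31]
  Merge [-2] + [24] -> [-2, 24]
  Merge [9, 31] + [-2, 24] -> [-2, 9, 24, 31]
  Merge [1, 1, 4, 13] + [-2, 9, 24, 31] -> [-2, 1, 1, 4, 9, 13, 24, 31]


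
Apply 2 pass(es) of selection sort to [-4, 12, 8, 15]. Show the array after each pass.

Pass 1: Select minimum -4 at index 0, swap -> [-4, 12, 8, 15]
Pass 2: Select minimum 8 at index 2, swap -> [-4, 8, 12, 15]


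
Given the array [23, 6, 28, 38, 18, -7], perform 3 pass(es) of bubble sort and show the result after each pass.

After pass 1: [6, 23, 28, 18, -7, 38] (3 swaps)
After pass 2: [6, 23, 18, -7, 28, 38] (2 swaps)
After pass 3: [6, 18, -7, 23, 28, 38] (2 swaps)
Total swaps: 7


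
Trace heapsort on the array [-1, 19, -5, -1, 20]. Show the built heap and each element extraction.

Build heap: [20, 19, -5, -1, -1]
Extract 20: [19, -1, -5, -1, 20]
Extract 19: [-1, -1, -5, 19, 20]
Extract -1: [-1, -5, -1, 19, 20]
Extract -1: [-5, -1, -1, 19, 20]


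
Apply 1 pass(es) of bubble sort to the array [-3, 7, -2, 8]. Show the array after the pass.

After pass 1: [-3, -2, 7, 8] (1 swaps)
Total swaps: 1


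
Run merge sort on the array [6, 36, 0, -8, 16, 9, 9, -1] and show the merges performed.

Divide and conquer:
  Merge [6] + [36] -> [6, 36]
  Merge [0] + [-8] -> [-8, 0]
  Merge [6, 36] + [-8, 0] -> [-8, 0, 6, 36]
  Merge [16] + [9] -> [9, 16]
  Merge [9] + [-1] -> [-1, 9]
  Merge [9, 16] + [-1, 9] -> [-1, 9, 9, 16]
  Merge [-8, 0, 6, 36] + [-1, 9, 9, 16] -> [-8, -1, 0, 6, 9, 9, 16, 36]


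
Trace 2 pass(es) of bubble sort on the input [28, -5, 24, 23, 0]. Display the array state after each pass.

After pass 1: [-5, 24, 23, 0, 28] (4 swaps)
After pass 2: [-5, 23, 0, 24, 28] (2 swaps)
Total swaps: 6


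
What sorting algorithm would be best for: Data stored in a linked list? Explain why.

Best choice: Merge sort
Reason: Merge sort doesn't require random access; can be done in O(1) extra space for linked lists


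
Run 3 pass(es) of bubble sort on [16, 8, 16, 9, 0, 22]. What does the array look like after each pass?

After pass 1: [8, 16, 9, 0, 16, 22] (3 swaps)
After pass 2: [8, 9, 0, 16, 16, 22] (2 swaps)
After pass 3: [8, 0, 9, 16, 16, 22] (1 swaps)
Total swaps: 6


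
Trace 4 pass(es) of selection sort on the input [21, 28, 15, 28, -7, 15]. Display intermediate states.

Pass 1: Select minimum -7 at index 4, swap -> [-7, 28, 15, 28, 21, 15]
Pass 2: Select minimum 15 at index 2, swap -> [-7, 15, 28, 28, 21, 15]
Pass 3: Select minimum 15 at index 5, swap -> [-7, 15, 15, 28, 21, 28]
Pass 4: Select minimum 21 at index 4, swap -> [-7, 15, 15, 21, 28, 28]


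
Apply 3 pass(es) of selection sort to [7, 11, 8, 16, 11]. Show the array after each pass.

Pass 1: Select minimum 7 at index 0, swap -> [7, 11, 8, 16, 11]
Pass 2: Select minimum 8 at index 2, swap -> [7, 8, 11, 16, 11]
Pass 3: Select minimum 11 at index 2, swap -> [7, 8, 11, 16, 11]


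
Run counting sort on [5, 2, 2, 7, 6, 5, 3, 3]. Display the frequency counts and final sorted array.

Count array: [0, 0, 2, 2, 0, 2, 1, 1]
(count[i] = number of elements equal to i)
Cumulative count: [0, 0, 2, 4, 4, 6, 7, 8]
Sorted: [2, 2, 3, 3, 5, 5, 6, 7]


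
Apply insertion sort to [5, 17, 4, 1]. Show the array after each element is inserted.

First element 5 is already 'sorted'
Insert 17: shifted 0 elements -> [5, 17, 4, 1]
Insert 4: shifted 2 elements -> [4, 5, 17, 1]
Insert 1: shifted 3 elements -> [1, 4, 5, 17]


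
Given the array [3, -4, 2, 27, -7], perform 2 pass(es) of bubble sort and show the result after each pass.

After pass 1: [-4, 2, 3, -7, 27] (3 swaps)
After pass 2: [-4, 2, -7, 3, 27] (1 swaps)
Total swaps: 4


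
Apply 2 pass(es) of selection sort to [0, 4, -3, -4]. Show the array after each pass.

Pass 1: Select minimum -4 at index 3, swap -> [-4, 4, -3, 0]
Pass 2: Select minimum -3 at index 2, swap -> [-4, -3, 4, 0]


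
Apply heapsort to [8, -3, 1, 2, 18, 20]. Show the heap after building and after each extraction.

Build heap: [20, 18, 8, 2, -3, 1]
Extract 20: [18, 2, 8, 1, -3, 20]
Extract 18: [8, 2, -3, 1, 18, 20]
Extract 8: [2, 1, -3, 8, 18, 20]
Extract 2: [1, -3, 2, 8, 18, 20]
Extract 1: [-3, 1, 2, 8, 18, 20]


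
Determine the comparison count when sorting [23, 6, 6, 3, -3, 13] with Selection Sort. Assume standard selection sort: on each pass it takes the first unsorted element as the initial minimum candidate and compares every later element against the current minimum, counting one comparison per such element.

Pass 1: scan indices 1..5 for the minimum = 5 comparison(s); min is -3, place at index 0 -> [-3, 6, 6, 3, 23, 13]
Pass 2: scan indices 2..5 for the minimum = 4 comparison(s); min is 3, place at index 1 -> [-3, 3, 6, 6, 23, 13]
Pass 3: scan indices 3..5 for the minimum = 3 comparison(s); min is 6, place at index 2 -> [-3, 3, 6, 6, 23, 13]
Pass 4: scan indices 4..5 for the minimum = 2 comparison(s); min is 6, place at index 3 -> [-3, 3, 6, 6, 23, 13]
Pass 5: scan indices 5..5 for the minimum = 1 comparison(s); min is 13, place at index 4 -> [-3, 3, 6, 6, 13, 23]
Selection sort always scans the whole unsorted suffix, so the count is (n-1) + (n-2) + ... + 1 = n(n-1)/2 = 6*5/2 = 15 regardless of the input order.
Total comparisons: 5 + 4 + 3 + 2 + 1 = 15


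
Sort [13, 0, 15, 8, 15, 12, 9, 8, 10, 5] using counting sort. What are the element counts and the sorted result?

Count array: [1, 0, 0, 0, 0, 1, 0, 0, 2, 1, 1, 0, 1, 1, 0, 2]
(count[i] = number of elements equal to i)
Cumulative count: [1, 1, 1, 1, 1, 2, 2, 2, 4, 5, 6, 6, 7, 8, 8, 10]
Sorted: [0, 5, 8, 8, 9, 10, 12, 13, 15, 15]


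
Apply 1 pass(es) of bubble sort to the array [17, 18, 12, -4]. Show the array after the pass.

After pass 1: [17, 12, -4, 18] (2 swaps)
Total swaps: 2


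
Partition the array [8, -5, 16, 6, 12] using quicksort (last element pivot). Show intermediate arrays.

Partition 1: pivot=12 at index 3 -> [8, -5, 6, 12, 16]
Partition 2: pivot=6 at index 1 -> [-5, 6, 8, 12, 16]


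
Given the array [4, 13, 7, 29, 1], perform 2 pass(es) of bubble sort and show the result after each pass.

After pass 1: [4, 7, 13, 1, 29] (2 swaps)
After pass 2: [4, 7, 1, 13, 29] (1 swaps)
Total swaps: 3


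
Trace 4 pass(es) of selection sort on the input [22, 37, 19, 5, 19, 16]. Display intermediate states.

Pass 1: Select minimum 5 at index 3, swap -> [5, 37, 19, 22, 19, 16]
Pass 2: Select minimum 16 at index 5, swap -> [5, 16, 19, 22, 19, 37]
Pass 3: Select minimum 19 at index 2, swap -> [5, 16, 19, 22, 19, 37]
Pass 4: Select minimum 19 at index 4, swap -> [5, 16, 19, 19, 22, 37]


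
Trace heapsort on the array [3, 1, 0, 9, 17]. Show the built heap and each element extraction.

Build heap: [17, 9, 0, 3, 1]
Extract 17: [9, 3, 0, 1, 17]
Extract 9: [3, 1, 0, 9, 17]
Extract 3: [1, 0, 3, 9, 17]
Extract 1: [0, 1, 3, 9, 17]


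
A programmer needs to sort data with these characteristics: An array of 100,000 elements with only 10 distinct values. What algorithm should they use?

Best choice: 3-way quicksort or Counting sort
Reason: 3-way (Dutch national flag) partitioning groups every copy of the pivot together, so with only d=10 distinct keys quicksort finishes in O(n log d) expected time, which is effectively linear; counting sort runs in O(n + k) where k is the size of the key range (not the number of distinct values), so it is linear when the 10 values are integers drawn from a small known range


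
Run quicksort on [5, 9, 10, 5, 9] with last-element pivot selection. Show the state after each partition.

Partition 1: pivot=9 at index 3 -> [5, 9, 5, 9, 10]
Partition 2: pivot=5 at index 1 -> [5, 5, 9, 9, 10]


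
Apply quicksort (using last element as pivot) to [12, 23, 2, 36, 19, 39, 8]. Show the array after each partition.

Partition 1: pivot=8 at index 1 -> [2, 8, 12, 36, 19, 39, 23]
Partition 2: pivot=23 at index 4 -> [2, 8, 12, 19, 23, 39, 36]
Partition 3: pivot=19 at index 3 -> [2, 8, 12, 19, 23, 39, 36]
Partition 4: pivot=36 at index 5 -> [2, 8, 12, 19, 23, 36, 39]


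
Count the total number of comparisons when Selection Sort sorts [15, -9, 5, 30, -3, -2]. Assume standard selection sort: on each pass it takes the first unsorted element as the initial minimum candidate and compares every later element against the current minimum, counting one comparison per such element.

Pass 1: scan indices 1..5 for the minimum = 5 comparison(s); min is -9, place at index 0 -> [-9, 15, 5, 30, -3, -2]
Pass 2: scan indices 2..5 for the minimum = 4 comparison(s); min is -3, place at index 1 -> [-9, -3, 5, 30, 15, -2]
Pass 3: scan indices 3..5 for the minimum = 3 comparison(s); min is -2, place at index 2 -> [-9, -3, -2, 30, 15, 5]
Pass 4: scan indices 4..5 for the minimum = 2 comparison(s); min is 5, place at index 3 -> [-9, -3, -2, 5, 15, 30]
Pass 5: scan indices 5..5 for the minimum = 1 comparison(s); min is 15, place at index 4 -> [-9, -3, -2, 5, 15, 30]
Selection sort always scans the whole unsorted suffix, so the count is (n-1) + (n-2) + ... + 1 = n(n-1)/2 = 6*5/2 = 15 regardless of the input order.
Total comparisons: 5 + 4 + 3 + 2 + 1 = 15


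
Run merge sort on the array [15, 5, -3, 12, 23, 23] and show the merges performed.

Divide and conquer:
  Merge [5] + [-3] -> [-3, 5]
  Merge [15] + [-3, 5] -> [-3, 5, 15]
  Merge [23] + [23] -> [23, 23]
  Merge [12] + [23, 23] -> [12, 23, 23]
  Merge [-3, 5, 15] + [12, 23, 23] -> [-3, 5, 12, 15, 23, 23]


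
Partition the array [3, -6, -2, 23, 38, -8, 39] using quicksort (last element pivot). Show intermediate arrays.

Partition 1: pivot=39 at index 6 -> [3, -6, -2, 23, 38, -8, 39]
Partition 2: pivot=-8 at index 0 -> [-8, -6, -2, 23, 38, 3, 39]
Partition 3: pivot=3 at index 3 -> [-8, -6, -2, 3, 38, 23, 39]
Partition 4: pivot=-2 at index 2 -> [-8, -6, -2, 3, 38, 23, 39]
Partition 5: pivot=23 at index 4 -> [-8, -6, -2, 3, 23, 38, 39]


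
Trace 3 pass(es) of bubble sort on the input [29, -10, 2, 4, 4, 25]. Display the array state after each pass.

After pass 1: [-10, 2, 4, 4, 25, 29] (5 swaps)
After pass 2: [-10, 2, 4, 4, 25, 29] (0 swaps)
After pass 3: [-10, 2, 4, 4, 25, 29] (0 swaps)
Total swaps: 5


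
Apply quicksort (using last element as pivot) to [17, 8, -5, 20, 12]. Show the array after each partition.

Partition 1: pivot=12 at index 2 -> [8, -5, 12, 20, 17]
Partition 2: pivot=-5 at index 0 -> [-5, 8, 12, 20, 17]
Partition 3: pivot=17 at index 3 -> [-5, 8, 12, 17, 20]


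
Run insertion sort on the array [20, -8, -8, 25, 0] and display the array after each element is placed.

First element 20 is already 'sorted'
Insert -8: shifted 1 elements -> [-8, 20, -8, 25, 0]
Insert -8: shifted 1 elements -> [-8, -8, 20, 25, 0]
Insert 25: shifted 0 elements -> [-8, -8, 20, 25, 0]
Insert 0: shifted 2 elements -> [-8, -8, 0, 20, 25]
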